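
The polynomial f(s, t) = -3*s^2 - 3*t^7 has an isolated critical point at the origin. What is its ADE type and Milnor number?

Type A_6, Milnor number mu = 6.

The Hessian of f at 0 has rank 1. Corank 1: A-series; mu = 6 gives A_6.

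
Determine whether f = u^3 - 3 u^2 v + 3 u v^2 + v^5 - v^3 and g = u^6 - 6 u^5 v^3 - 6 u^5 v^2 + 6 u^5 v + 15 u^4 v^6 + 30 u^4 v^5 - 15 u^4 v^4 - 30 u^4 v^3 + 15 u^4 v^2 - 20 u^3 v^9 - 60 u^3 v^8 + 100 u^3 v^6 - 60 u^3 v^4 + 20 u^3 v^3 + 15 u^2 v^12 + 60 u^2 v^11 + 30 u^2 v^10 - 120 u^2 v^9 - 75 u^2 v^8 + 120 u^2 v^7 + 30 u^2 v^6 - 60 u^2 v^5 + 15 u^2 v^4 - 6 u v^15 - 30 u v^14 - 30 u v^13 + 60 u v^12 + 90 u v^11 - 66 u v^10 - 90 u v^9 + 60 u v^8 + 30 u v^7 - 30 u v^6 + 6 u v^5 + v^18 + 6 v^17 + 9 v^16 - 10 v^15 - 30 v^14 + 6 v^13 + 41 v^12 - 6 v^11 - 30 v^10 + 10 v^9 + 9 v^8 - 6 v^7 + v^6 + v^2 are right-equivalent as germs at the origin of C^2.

No.

The Hessian of f at 0 has rank 0. Corank 2; j^3 = (u - v)^3 is a perfect cube, so E-series; the 5-jet and mu = 8 give E_8. The Hessian of g at 0 has rank 1. Corank 1: A-series; mu = 5 gives A_5. f is E_8 but g is A_5, hence not right-equivalent.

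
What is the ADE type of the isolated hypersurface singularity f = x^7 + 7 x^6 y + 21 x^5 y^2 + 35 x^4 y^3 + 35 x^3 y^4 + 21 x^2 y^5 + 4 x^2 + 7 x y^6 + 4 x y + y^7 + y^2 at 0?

A_6

The Hessian of f at 0 has rank 1. Corank 1: A-series; mu = 6 gives A_6.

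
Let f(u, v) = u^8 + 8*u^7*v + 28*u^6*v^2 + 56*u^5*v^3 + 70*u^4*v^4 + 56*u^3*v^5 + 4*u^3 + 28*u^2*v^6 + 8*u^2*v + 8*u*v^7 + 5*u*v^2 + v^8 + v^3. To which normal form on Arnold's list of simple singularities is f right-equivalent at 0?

D9

The Hessian of f at 0 is [[0, 0], [0, 0]] with rank 0, so corank 2. A Groebner basis of the Jacobian ideal J(f) in C{u,v} is {-32*u*v + v^7 - 16*v^2, u*v^2 + v^3/2, u^2 + 3*u*v/2 + v^2/2}; counting standard monomials gives mu = 9. Corank 2; j^3 = (u + v)*(2*u + v)^2 has shape L^2 M (L != M), so D-series; mu = 9 gives D_9.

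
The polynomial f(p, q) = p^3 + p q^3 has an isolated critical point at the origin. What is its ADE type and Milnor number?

The Hessian of f at 0 is [[0, 0], [0, 0]] with rank 0, so corank 2. A Groebner basis of the Jacobian ideal J(f) in C{p,q} is {p^3, p*q^2, 3*p^2 + q^3}; counting standard monomials gives mu = 7. Corank 2; j^3 = p^3 is a perfect cube, so E-series; the 4-jet and mu = 7 give E_7.

Type E7, Milnor number mu = 7.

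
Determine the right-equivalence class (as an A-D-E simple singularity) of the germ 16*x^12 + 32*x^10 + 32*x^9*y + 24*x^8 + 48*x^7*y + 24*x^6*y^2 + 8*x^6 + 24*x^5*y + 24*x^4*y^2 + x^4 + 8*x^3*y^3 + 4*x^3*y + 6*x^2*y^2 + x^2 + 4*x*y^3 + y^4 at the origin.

A3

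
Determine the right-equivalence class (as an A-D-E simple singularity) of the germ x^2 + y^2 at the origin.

The Hessian of f at 0 is [[2, 0], [0, 2]] with rank 2, so corank 0. A Groebner basis of the Jacobian ideal J(f) in C{x,y} is {x, y}; counting standard monomials gives mu = 1. Corank 0: nondegenerate Morse point, so A_1.

A1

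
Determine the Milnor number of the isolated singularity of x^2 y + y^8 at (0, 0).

The Hessian of f at 0 is [[0, 0], [0, 0]] with rank 0, so corank 2. A Groebner basis of the Jacobian ideal J(f) in C{x,y} is {x^2/8 + y^7, x^3, x*y}; counting standard monomials gives mu = 9. Corank 2; j^3 = x^2*y has shape L^2 M (L != M), so D-series; mu = 9 gives D_9.

9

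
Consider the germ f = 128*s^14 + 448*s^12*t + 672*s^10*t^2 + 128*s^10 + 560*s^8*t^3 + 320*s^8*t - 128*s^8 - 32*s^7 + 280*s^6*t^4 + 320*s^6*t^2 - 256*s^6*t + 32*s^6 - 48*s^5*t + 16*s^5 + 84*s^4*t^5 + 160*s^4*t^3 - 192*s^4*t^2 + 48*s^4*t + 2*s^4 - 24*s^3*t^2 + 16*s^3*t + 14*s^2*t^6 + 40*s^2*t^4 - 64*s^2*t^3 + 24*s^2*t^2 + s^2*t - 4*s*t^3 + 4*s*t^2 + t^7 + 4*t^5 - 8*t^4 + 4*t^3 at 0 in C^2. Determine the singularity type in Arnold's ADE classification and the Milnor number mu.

The Hessian of f at 0 is [[0, 0], [0, 0]] with rank 0, so corank 2. A Groebner basis of the Jacobian ideal J(f) in C{s,t} is {25748*s^2/2604643 + s*t^3 - 2220537*s*t^2/2604643 + 2112471*s*t/20837144 - 8744551*t^3/10418572 + 1700503*t^2/10418572, -39928*s^2/2604643 + 5319717*s*t^2/5209286 - 380854*s*t/2604643 + t^4 + 2223729*t^3/2604643 - 601996*t^2/2604643, s^3 + 795704*s^2/2604643 - 521348*s*t^2/2604643 + 3508099*s*t/5209286 - 208283*t^3/2604643 + 325283*t^2/2604643, s^2*t - 3192*s^2/2604643 - 267740*s*t^2/2604643 + 3052735*s*t/10418572 - 181455*t^3/5209286 + 3078271*t^2/5209286}; counting standard monomials gives mu = 8. Corank 2; j^3 = t*(s + 2*t)^2 has shape L^2 M (L != M), so D-series; mu = 8 gives D_8.

Type D_8, Milnor number mu = 8.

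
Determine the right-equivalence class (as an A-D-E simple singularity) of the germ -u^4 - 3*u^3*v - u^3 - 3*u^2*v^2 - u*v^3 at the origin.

The Hessian of f at 0 has rank 0. Corank 2; j^3 = -u^3 is a perfect cube, so E-series; the 4-jet and mu = 7 give E_7.

E_{7}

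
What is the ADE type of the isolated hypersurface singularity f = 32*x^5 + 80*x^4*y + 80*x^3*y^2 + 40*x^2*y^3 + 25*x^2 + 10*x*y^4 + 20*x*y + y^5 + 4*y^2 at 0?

A4

The Hessian of f at 0 is [[50, 20], [20, 8]] with rank 1, so corank 1. A Groebner basis of the Jacobian ideal J(f) in C{x,y} is {y^4, x + 2*y/5}; counting standard monomials gives mu = 4. Corank 1: A-series; mu = 4 gives A_4.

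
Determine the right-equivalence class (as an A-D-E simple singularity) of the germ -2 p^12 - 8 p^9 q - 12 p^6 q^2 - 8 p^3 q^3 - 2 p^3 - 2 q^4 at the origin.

E6

The Hessian of f at 0 has rank 0. Corank 2; j^3 = -2*p^3 is a perfect cube, so E-series; the 4-jet and mu = 6 give E_6.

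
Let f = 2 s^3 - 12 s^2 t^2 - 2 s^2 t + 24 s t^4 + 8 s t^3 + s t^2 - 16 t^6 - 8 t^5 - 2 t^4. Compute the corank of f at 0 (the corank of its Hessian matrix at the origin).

2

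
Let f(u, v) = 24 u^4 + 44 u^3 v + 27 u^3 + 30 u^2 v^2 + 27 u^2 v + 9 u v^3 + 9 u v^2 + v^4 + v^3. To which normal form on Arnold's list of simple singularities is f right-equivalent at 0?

The Hessian of f at 0 has rank 0. Corank 2; j^3 = (3*u + v)^3 is a perfect cube, so E-series; the 4-jet and mu = 7 give E_7.

E_7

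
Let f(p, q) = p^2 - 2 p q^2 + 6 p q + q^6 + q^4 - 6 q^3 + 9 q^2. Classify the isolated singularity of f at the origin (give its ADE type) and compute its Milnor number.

Type A5, Milnor number mu = 5.

The Hessian of f at 0 is [[2, 6], [6, 18]] with rank 1, so corank 1. A Groebner basis of the Jacobian ideal J(f) in C{p,q} is {p^3 - 27*p^2 - 135*p*q - 162*p - 486*q, p^2*q + 6*p^2 + 27*p*q + 27*p + 81*q, -p + q^2 - 3*q}; counting standard monomials gives mu = 5. Corank 1: A-series; mu = 5 gives A_5.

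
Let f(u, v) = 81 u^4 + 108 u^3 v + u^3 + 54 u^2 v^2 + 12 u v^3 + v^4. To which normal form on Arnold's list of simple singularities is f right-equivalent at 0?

E_6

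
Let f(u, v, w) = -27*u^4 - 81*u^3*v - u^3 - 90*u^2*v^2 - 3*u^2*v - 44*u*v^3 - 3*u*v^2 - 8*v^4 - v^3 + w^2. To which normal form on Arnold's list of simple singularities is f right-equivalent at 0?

E_{7}

The Hessian of f at 0 has rank 1. Corank 2; j^3 = -(u + v)^3 is a perfect cube, so E-series; the 4-jet and mu = 7 give E_7.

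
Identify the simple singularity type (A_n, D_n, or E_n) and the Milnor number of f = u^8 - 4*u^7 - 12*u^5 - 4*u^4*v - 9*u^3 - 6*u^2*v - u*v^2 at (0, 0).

Type D9, Milnor number mu = 9.

The Hessian of f at 0 has rank 0. Corank 2; j^3 = -u*(3*u + v)^2 has shape L^2 M (L != M), so D-series; mu = 9 gives D_9.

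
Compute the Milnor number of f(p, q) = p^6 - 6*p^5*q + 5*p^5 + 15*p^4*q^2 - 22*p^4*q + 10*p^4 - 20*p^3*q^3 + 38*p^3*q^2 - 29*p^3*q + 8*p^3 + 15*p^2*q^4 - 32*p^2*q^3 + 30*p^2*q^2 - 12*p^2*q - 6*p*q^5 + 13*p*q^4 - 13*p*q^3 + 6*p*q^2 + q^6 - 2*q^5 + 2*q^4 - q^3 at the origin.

The Hessian of f at 0 has rank 0. Corank 2; j^3 = (2*p - q)^3 is a perfect cube, so E-series; the 4-jet and mu = 7 give E_7.

7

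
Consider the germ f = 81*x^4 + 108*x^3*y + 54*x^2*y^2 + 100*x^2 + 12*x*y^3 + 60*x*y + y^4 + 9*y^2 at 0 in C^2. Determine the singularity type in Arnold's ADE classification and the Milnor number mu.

The Hessian of f at 0 is [[200, 60], [60, 18]] with rank 1, so corank 1. A Groebner basis of the Jacobian ideal J(f) in C{x,y} is {y^3, x + 3*y/10}; counting standard monomials gives mu = 3. Corank 1: A-series; mu = 3 gives A_3.

Type A3, Milnor number mu = 3.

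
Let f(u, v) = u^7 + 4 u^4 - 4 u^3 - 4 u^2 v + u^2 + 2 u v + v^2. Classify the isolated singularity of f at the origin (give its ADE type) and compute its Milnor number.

The Hessian of f at 0 has rank 1. Corank 1: A-series; mu = 6 gives A_6.

Type A_{6}, Milnor number mu = 6.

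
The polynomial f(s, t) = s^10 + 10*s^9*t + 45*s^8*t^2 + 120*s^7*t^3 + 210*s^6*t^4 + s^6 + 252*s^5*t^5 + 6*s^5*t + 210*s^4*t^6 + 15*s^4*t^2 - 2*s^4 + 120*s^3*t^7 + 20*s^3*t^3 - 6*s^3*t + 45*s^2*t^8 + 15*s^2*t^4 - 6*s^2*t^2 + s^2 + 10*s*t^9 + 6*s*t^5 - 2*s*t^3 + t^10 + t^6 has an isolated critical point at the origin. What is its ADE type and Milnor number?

The Hessian of f at 0 has rank 1. Corank 1: A-series; mu = 9 gives A_9.

Type A_{9}, Milnor number mu = 9.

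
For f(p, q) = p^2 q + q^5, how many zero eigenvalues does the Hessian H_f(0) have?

2

The Hessian at 0 is [[0, 0], [0, 0]] of rank 0; hence corank 2.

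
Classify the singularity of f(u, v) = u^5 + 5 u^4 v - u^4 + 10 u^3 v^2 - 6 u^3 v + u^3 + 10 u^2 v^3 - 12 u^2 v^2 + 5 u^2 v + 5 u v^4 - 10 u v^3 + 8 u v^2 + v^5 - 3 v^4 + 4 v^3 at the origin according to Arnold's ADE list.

The Hessian of f at 0 has rank 0. Corank 2; j^3 = (u + v)*(u + 2*v)^2 has shape L^2 M (L != M), so D-series; mu = 5 gives D_5.

D_{5}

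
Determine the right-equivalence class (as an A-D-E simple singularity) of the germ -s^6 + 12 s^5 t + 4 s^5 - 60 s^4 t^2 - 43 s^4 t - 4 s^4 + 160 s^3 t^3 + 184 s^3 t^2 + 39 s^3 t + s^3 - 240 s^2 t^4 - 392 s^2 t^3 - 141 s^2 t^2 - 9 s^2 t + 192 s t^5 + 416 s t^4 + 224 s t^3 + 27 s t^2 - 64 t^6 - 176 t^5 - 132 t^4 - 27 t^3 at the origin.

E_7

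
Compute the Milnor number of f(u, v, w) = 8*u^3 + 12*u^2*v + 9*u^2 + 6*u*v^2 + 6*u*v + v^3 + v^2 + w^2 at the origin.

2

The Hessian of f at 0 has rank 2. Corank 1: A-series; mu = 2 gives A_2.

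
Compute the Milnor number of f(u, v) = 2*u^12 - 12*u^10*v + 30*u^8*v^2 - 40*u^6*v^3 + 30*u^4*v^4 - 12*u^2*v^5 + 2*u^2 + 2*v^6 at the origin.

The Hessian of f at 0 has rank 1. Corank 1: A-series; mu = 5 gives A_5.

5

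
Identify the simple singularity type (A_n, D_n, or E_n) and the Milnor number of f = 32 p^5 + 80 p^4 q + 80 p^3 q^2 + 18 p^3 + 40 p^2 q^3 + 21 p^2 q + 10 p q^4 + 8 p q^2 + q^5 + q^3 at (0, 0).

The Hessian of f at 0 has rank 0. Corank 2; j^3 = (2*p + q)*(3*p + q)^2 has shape L^2 M (L != M), so D-series; mu = 6 gives D_6.

Type D_6, Milnor number mu = 6.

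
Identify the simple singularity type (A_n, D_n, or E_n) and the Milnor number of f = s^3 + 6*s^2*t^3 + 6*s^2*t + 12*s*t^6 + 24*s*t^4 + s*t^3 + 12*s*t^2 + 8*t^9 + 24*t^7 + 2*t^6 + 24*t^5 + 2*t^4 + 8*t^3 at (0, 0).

Type E7, Milnor number mu = 7.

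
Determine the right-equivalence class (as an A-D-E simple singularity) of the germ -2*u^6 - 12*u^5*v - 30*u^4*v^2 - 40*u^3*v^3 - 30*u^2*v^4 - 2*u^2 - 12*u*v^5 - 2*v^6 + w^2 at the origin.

The Hessian of f at 0 is [[-4, 0, 0], [0, 0, 0], [0, 0, 2]] with rank 2, so corank 1. A Groebner basis of the Jacobian ideal J(f) in C{u,v,w} is {v^5, u, w}; counting standard monomials gives mu = 5. Corank 1: A-series; mu = 5 gives A_5.

A5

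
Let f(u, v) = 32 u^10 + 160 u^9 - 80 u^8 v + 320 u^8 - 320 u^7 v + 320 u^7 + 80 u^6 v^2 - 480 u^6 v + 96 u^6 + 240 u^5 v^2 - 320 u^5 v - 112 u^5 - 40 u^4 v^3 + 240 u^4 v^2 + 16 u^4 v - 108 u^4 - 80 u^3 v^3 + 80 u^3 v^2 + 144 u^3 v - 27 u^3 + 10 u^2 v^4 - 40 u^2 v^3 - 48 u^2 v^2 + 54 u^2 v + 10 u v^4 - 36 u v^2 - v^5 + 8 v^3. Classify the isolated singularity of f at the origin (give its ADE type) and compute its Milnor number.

Type E_{8}, Milnor number mu = 8.

The Hessian of f at 0 has rank 0. Corank 2; j^3 = -(3*u - 2*v)^3 is a perfect cube, so E-series; the 5-jet and mu = 8 give E_8.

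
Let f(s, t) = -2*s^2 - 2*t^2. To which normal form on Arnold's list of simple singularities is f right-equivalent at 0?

A_{1}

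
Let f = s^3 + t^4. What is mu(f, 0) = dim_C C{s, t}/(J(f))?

The Hessian of f at 0 has rank 0. Corank 2; j^3 = s^3 is a perfect cube, so E-series; the 4-jet and mu = 6 give E_6.

6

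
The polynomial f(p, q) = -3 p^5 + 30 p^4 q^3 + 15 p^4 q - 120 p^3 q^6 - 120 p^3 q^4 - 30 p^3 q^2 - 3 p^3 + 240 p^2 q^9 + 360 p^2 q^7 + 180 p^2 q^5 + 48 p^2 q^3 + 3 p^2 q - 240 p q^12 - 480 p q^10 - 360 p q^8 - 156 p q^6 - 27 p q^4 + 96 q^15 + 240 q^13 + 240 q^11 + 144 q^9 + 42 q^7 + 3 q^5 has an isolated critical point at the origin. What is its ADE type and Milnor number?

Type D6, Milnor number mu = 6.

The Hessian of f at 0 is [[0, 0], [0, 0]] with rank 0, so corank 2. A Groebner basis of the Jacobian ideal J(f) in C{p,q} is {p*q/3 + q^4, p*q^2, p^2 - 5*p*q/3}; counting standard monomials gives mu = 6. Corank 2; j^3 = -3*p^2*(p - q) has shape L^2 M (L != M), so D-series; mu = 6 gives D_6.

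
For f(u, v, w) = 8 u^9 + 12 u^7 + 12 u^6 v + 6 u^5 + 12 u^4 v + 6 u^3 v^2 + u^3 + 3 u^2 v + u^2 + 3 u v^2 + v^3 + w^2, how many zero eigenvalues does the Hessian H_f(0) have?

1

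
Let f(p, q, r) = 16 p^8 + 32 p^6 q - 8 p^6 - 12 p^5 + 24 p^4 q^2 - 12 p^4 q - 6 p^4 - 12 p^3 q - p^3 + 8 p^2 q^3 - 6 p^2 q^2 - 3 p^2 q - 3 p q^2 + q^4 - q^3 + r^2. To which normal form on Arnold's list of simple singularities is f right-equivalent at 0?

E_6

The Hessian of f at 0 is [[0, 0, 0], [0, 0, 0], [0, 0, 2]] with rank 1, so corank 2. A Groebner basis of the Jacobian ideal J(f) in C{p,q,r} is {p^3 + 3*p^2/4 + 3*p*q/2 + 3*q^2/4, p^2*q - p^2/2 - p*q - q^2/2, p^2/4 + p*q^2 + p*q/2 + q^2/4, q^3, r}; counting standard monomials gives mu = 6. Corank 2; j^3 = -(p + q)^3 is a perfect cube, so E-series; the 4-jet and mu = 6 give E_6.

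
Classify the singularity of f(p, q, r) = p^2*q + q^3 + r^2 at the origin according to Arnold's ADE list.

D4

The Hessian of f at 0 is [[0, 0, 0], [0, 0, 0], [0, 0, 2]] with rank 1, so corank 2. A Groebner basis of the Jacobian ideal J(f) in C{p,q,r} is {q^3, p^2 + 3*q^2, p*q, r}; counting standard monomials gives mu = 4. Corank 2; j^3 = q*(p^2 + q^2) splits into three distinct lines over C (the quadratic factor has nonzero discriminant), so D_4.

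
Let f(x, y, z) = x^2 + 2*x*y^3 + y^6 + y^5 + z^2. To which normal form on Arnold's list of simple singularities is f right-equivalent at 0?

A4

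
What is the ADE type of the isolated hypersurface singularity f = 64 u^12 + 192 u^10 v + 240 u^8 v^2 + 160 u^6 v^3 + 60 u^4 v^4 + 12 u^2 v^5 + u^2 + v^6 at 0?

A_{5}

The Hessian of f at 0 has rank 1. Corank 1: A-series; mu = 5 gives A_5.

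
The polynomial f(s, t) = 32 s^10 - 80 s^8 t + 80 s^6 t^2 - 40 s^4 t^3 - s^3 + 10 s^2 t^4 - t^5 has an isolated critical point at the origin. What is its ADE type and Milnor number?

The Hessian of f at 0 is [[0, 0], [0, 0]] with rank 0, so corank 2. A Groebner basis of the Jacobian ideal J(f) in C{s,t} is {t^4, s^2}; counting standard monomials gives mu = 8. Corank 2; j^3 = -s^3 is a perfect cube, so E-series; the 5-jet and mu = 8 give E_8.

Type E_{8}, Milnor number mu = 8.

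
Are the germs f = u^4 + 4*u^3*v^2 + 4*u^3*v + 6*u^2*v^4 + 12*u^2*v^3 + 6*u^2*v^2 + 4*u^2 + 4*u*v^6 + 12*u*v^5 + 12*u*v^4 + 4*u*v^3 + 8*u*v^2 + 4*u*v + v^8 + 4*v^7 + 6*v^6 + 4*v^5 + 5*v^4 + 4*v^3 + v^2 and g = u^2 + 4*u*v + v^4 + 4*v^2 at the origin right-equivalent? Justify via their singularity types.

The Hessian of f at 0 is [[8, 4], [4, 2]] with rank 1, so corank 1. A Groebner basis of the Jacobian ideal J(f) in C{u,v} is {u^2 + u/4 + v/8, u*v - u/2 - v/4, u + v^2 + v/2}; counting standard monomials gives mu = 3. Corank 1: A-series; mu = 3 gives A_3. The Hessian of g at 0 is [[2, 4], [4, 8]] with rank 1, so corank 1. A Groebner basis of the Jacobian ideal J(g) in C{u,v} is {v^3, u + 2*v}; counting standard monomials gives mu = 3. Corank 1: A-series; mu = 3 gives A_3. Both have type A_3, hence right-equivalent.

Yes.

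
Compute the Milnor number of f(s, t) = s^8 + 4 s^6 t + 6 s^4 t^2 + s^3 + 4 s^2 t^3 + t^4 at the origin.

6

The Hessian of f at 0 has rank 0. Corank 2; j^3 = s^3 is a perfect cube, so E-series; the 4-jet and mu = 6 give E_6.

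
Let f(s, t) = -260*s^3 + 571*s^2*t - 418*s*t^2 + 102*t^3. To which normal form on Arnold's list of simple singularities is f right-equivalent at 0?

The Hessian of f at 0 is [[0, 0], [0, 0]] with rank 0, so corank 2. A Groebner basis of the Jacobian ideal J(f) in C{s,t} is {t^3, s^2 + 2*t^2, s*t + t^2}; counting standard monomials gives mu = 4. Corank 2; j^3 = -(4*s - 3*t)*(65*s^2 - 94*s*t + 34*t^2) splits into three distinct lines over C (the quadratic factor has nonzero discriminant), so D_4.

D_{4}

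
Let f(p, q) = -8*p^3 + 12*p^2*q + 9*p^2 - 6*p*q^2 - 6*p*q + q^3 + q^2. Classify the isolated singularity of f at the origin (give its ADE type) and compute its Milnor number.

Type A_{2}, Milnor number mu = 2.

The Hessian of f at 0 has rank 1. Corank 1: A-series; mu = 2 gives A_2.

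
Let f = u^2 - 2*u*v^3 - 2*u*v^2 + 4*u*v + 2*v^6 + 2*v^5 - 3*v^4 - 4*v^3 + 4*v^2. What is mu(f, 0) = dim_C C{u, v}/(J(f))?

5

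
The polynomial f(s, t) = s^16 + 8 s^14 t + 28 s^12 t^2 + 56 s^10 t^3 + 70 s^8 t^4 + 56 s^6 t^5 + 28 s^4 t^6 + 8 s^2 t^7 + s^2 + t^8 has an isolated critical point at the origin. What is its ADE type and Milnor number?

The Hessian of f at 0 is [[2, 0], [0, 0]] with rank 1, so corank 1. A Groebner basis of the Jacobian ideal J(f) in C{s,t} is {t^7, s}; counting standard monomials gives mu = 7. Corank 1: A-series; mu = 7 gives A_7.

Type A_7, Milnor number mu = 7.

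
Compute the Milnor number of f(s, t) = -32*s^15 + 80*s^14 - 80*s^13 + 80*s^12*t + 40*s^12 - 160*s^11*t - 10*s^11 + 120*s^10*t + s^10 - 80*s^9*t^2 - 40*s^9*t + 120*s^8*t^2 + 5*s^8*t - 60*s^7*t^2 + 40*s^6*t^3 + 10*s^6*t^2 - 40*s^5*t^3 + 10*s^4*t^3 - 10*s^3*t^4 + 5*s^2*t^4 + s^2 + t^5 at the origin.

4

The Hessian of f at 0 is [[2, 0], [0, 0]] with rank 1, so corank 1. A Groebner basis of the Jacobian ideal J(f) in C{s,t} is {t^4, s}; counting standard monomials gives mu = 4. Corank 1: A-series; mu = 4 gives A_4.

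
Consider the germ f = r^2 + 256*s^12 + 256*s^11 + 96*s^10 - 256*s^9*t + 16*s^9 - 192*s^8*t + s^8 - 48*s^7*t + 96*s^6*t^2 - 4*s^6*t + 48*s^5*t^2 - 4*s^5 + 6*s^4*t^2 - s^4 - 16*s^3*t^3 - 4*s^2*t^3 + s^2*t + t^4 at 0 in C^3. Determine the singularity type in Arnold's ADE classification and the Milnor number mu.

The Hessian of f at 0 has rank 1. Corank 2; j^3 = s^2*t has shape L^2 M (L != M), so D-series; mu = 5 gives D_5.

Type D_{5}, Milnor number mu = 5.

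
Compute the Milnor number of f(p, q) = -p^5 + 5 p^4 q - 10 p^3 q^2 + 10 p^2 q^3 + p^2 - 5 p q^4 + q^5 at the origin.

The Hessian of f at 0 has rank 1. Corank 1: A-series; mu = 4 gives A_4.

4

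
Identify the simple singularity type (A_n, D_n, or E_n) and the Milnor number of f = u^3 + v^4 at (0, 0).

Type E_{6}, Milnor number mu = 6.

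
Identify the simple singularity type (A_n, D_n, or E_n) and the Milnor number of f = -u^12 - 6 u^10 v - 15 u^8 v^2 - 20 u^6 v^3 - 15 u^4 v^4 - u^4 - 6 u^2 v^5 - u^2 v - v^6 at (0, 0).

The Hessian of f at 0 has rank 0. Corank 2; j^3 = -u^2*v has shape L^2 M (L != M), so D-series; mu = 7 gives D_7.

Type D_7, Milnor number mu = 7.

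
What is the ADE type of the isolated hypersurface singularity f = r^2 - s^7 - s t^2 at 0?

D_8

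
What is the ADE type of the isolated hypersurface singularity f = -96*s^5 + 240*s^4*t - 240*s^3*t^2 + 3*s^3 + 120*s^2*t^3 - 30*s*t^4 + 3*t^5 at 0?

E_8

The Hessian of f at 0 has rank 0. Corank 2; j^3 = 3*s^3 is a perfect cube, so E-series; the 5-jet and mu = 8 give E_8.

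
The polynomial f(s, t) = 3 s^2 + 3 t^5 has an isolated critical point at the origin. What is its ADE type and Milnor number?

Type A_4, Milnor number mu = 4.

The Hessian of f at 0 has rank 1. Corank 1: A-series; mu = 4 gives A_4.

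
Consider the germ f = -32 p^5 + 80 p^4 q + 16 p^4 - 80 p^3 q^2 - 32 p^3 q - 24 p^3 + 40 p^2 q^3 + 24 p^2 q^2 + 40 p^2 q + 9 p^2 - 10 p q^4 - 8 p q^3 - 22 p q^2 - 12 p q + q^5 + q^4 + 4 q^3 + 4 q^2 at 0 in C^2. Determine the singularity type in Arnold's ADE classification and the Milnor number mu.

Type A_{4}, Milnor number mu = 4.

The Hessian of f at 0 is [[18, -12], [-12, 8]] with rank 1, so corank 1. A Groebner basis of the Jacobian ideal J(f) in C{p,q} is {-243*p/4 + q^3 + 9*q^2/4 + 81*q/2, p^2 - 3*p - q^2/3 + 2*q, p*q - 9*p/4 - 7*q^2/12 + 3*q/2}; counting standard monomials gives mu = 4. Corank 1: A-series; mu = 4 gives A_4.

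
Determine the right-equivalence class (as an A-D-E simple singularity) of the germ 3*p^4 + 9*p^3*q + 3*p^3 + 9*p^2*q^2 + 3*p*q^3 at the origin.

The Hessian of f at 0 has rank 0. Corank 2; j^3 = 3*p^3 is a perfect cube, so E-series; the 4-jet and mu = 7 give E_7.

E_{7}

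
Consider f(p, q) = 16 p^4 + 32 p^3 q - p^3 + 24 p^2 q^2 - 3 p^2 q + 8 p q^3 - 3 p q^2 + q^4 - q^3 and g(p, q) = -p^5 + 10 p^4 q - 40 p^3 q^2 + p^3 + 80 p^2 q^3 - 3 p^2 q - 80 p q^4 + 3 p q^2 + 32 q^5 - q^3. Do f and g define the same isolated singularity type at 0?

The Hessian of f at 0 has rank 0. Corank 2; j^3 = -(p + q)^3 is a perfect cube, so E-series; the 4-jet and mu = 6 give E_6. The Hessian of g at 0 has rank 0. Corank 2; j^3 = (p - q)^3 is a perfect cube, so E-series; the 5-jet and mu = 8 give E_8. f is E_6 but g is E_8, hence not right-equivalent.

No.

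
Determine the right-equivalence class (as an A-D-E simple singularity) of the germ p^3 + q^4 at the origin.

The Hessian of f at 0 is [[0, 0], [0, 0]] with rank 0, so corank 2. A Groebner basis of the Jacobian ideal J(f) in C{p,q} is {q^3, p^2}; counting standard monomials gives mu = 6. Corank 2; j^3 = p^3 is a perfect cube, so E-series; the 4-jet and mu = 6 give E_6.

E_{6}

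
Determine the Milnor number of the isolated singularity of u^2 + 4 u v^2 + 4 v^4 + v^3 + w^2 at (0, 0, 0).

2

The Hessian of f at 0 is [[2, 0, 0], [0, 0, 0], [0, 0, 2]] with rank 2, so corank 1. A Groebner basis of the Jacobian ideal J(f) in C{u,v,w} is {v^2, u, w}; counting standard monomials gives mu = 2. Corank 1: A-series; mu = 2 gives A_2.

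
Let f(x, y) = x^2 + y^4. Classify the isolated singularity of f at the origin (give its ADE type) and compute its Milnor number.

Type A3, Milnor number mu = 3.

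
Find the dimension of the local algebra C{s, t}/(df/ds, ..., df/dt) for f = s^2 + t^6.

The Hessian of f at 0 has rank 1. Corank 1: A-series; mu = 5 gives A_5.

5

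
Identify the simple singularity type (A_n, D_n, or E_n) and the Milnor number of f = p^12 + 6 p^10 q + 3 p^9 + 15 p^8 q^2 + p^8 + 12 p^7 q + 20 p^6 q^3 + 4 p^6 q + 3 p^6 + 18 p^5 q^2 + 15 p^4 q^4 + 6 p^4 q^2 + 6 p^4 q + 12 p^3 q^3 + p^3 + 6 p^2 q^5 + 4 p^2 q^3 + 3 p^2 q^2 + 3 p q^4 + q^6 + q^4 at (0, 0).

Type E_6, Milnor number mu = 6.

The Hessian of f at 0 is [[0, 0], [0, 0]] with rank 0, so corank 2. A Groebner basis of the Jacobian ideal J(f) in C{p,q} is {p^3, p^2*q, p^2/2 + p*q^2, q^3}; counting standard monomials gives mu = 6. Corank 2; j^3 = p^3 is a perfect cube, so E-series; the 4-jet and mu = 6 give E_6.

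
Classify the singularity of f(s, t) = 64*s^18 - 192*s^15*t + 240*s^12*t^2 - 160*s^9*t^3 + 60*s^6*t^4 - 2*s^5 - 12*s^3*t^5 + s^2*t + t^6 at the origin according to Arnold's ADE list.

D7

The Hessian of f at 0 has rank 0. Corank 2; j^3 = s^2*t has shape L^2 M (L != M), so D-series; mu = 7 gives D_7.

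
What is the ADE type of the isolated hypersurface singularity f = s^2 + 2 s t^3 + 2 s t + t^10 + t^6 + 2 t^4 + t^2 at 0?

A9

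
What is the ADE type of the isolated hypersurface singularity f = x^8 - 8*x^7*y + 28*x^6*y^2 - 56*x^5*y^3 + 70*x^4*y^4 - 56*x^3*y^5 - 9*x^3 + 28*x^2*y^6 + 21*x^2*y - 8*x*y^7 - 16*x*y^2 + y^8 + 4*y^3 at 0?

The Hessian of f at 0 is [[0, 0], [0, 0]] with rank 0, so corank 2. A Groebner basis of the Jacobian ideal J(f) in C{x,y} is {6561*x*y/8 + y^7 - 2187*y^2/4, x*y^2 - 2*y^3/3, x^2 - 5*x*y/3 + 2*y^2/3}; counting standard monomials gives mu = 9. Corank 2; j^3 = -(x - y)*(3*x - 2*y)^2 has shape L^2 M (L != M), so D-series; mu = 9 gives D_9.

D_{9}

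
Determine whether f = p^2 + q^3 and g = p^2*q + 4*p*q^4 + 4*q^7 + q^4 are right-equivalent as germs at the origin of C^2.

No.

The Hessian of f at 0 is [[2, 0], [0, 0]] with rank 1, so corank 1. A Groebner basis of the Jacobian ideal J(f) in C{p,q} is {q^2, p}; counting standard monomials gives mu = 2. Corank 1: A-series; mu = 2 gives A_2. The Hessian of g at 0 is [[0, 0], [0, 0]] with rank 0, so corank 2. A Groebner basis of the Jacobian ideal J(g) in C{p,q} is {p^3, p^2/4 + q^3, p*q}; counting standard monomials gives mu = 5. Corank 2; j^3 = p^2*q has shape L^2 M (L != M), so D-series; mu = 5 gives D_5. f is A_2 but g is D_5, hence not right-equivalent.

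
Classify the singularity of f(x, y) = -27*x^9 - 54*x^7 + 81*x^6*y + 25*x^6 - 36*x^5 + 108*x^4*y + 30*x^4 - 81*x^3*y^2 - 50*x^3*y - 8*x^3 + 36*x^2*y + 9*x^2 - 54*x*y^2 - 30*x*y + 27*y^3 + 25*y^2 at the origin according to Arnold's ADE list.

The Hessian of f at 0 is [[18, -30], [-30, 50]] with rank 1, so corank 1. A Groebner basis of the Jacobian ideal J(f) in C{x,y} is {y^2, x - 5*y/3}; counting standard monomials gives mu = 2. Corank 1: A-series; mu = 2 gives A_2.

A_{2}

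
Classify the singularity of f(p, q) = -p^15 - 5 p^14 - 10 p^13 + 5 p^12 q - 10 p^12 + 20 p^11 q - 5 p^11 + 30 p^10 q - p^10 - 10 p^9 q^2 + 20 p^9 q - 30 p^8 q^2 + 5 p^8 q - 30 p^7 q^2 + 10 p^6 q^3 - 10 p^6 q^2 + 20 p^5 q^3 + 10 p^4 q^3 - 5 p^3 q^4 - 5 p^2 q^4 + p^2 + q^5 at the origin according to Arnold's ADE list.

The Hessian of f at 0 has rank 1. Corank 1: A-series; mu = 4 gives A_4.

A_{4}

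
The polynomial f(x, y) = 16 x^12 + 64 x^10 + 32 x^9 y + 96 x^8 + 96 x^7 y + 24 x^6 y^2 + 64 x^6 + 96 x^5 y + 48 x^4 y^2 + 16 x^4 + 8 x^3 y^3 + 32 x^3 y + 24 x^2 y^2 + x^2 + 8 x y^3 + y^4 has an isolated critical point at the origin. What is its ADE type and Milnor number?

The Hessian of f at 0 has rank 1. Corank 1: A-series; mu = 3 gives A_3.

Type A_{3}, Milnor number mu = 3.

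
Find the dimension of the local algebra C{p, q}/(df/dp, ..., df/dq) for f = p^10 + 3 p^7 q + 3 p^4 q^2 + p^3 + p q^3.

The Hessian of f at 0 has rank 0. Corank 2; j^3 = p^3 is a perfect cube, so E-series; the 4-jet and mu = 7 give E_7.

7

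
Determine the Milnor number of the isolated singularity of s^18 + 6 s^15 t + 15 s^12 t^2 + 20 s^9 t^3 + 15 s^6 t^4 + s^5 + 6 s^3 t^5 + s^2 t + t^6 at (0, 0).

7

The Hessian of f at 0 is [[0, 0], [0, 0]] with rank 0, so corank 2. A Groebner basis of the Jacobian ideal J(f) in C{s,t} is {s^2/6 + t^5, s^3, s*t}; counting standard monomials gives mu = 7. Corank 2; j^3 = s^2*t has shape L^2 M (L != M), so D-series; mu = 7 gives D_7.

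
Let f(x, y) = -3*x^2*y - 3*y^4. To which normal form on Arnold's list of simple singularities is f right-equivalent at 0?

D_{5}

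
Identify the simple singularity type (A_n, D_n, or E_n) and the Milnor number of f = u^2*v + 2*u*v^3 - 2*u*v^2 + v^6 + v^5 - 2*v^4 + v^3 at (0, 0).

Type D_{7}, Milnor number mu = 7.

The Hessian of f at 0 is [[0, 0], [0, 0]] with rank 0, so corank 2. A Groebner basis of the Jacobian ideal J(f) in C{u,v} is {u^3 + u^2/2 - 5*u*v^2/2 - 5*u*v/2 + 2*v^2, u^2*v + u^2/6 - 11*u*v^2/6 - 7*u*v/6 + v^2, u*v + v^3 - v^2}; counting standard monomials gives mu = 7. Corank 2; j^3 = v*(u - v)^2 has shape L^2 M (L != M), so D-series; mu = 7 gives D_7.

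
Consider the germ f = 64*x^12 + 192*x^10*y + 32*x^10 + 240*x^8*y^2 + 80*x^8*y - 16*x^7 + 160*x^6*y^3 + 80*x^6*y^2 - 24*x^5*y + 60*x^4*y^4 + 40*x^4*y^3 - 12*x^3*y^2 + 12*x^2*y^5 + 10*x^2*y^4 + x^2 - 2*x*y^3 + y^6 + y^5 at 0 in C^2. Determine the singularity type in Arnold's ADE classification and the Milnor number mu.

The Hessian of f at 0 has rank 1. Corank 1: A-series; mu = 4 gives A_4.

Type A4, Milnor number mu = 4.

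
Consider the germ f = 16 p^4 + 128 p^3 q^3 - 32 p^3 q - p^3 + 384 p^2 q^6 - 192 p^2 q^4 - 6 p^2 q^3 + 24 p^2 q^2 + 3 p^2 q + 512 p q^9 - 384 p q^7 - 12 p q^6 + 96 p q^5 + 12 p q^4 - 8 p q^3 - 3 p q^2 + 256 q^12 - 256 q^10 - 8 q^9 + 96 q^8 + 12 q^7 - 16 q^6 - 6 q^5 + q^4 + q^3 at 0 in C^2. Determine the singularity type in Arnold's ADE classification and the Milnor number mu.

The Hessian of f at 0 is [[0, 0], [0, 0]] with rank 0, so corank 2. A Groebner basis of the Jacobian ideal J(f) in C{p,q} is {q^4, p*q^2 - 5*q^3/6, p^2 - 2*p*q + q^2}; counting standard monomials gives mu = 6. Corank 2; j^3 = -(p - q)^3 is a perfect cube, so E-series; the 4-jet and mu = 6 give E_6.

Type E_6, Milnor number mu = 6.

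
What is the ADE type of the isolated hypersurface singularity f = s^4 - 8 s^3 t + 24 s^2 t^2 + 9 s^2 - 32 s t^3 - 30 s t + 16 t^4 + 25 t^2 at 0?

A_{3}

The Hessian of f at 0 is [[18, -30], [-30, 50]] with rank 1, so corank 1. A Groebner basis of the Jacobian ideal J(f) in C{s,t} is {t^3, s - 5*t/3}; counting standard monomials gives mu = 3. Corank 1: A-series; mu = 3 gives A_3.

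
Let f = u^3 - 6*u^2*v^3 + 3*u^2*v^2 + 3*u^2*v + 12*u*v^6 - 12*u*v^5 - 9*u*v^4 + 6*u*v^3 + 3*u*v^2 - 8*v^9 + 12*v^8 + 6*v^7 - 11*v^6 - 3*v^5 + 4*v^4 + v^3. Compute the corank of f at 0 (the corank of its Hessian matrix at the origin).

Hessian at 0 has rank 0.

2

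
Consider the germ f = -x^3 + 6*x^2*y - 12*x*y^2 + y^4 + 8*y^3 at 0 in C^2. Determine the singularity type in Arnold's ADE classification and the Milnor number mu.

Type E_{6}, Milnor number mu = 6.

The Hessian of f at 0 has rank 0. Corank 2; j^3 = -(x - 2*y)^3 is a perfect cube, so E-series; the 4-jet and mu = 6 give E_6.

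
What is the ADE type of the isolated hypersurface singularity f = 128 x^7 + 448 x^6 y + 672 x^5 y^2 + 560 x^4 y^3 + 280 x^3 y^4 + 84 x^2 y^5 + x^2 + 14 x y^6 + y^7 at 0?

A_6

The Hessian of f at 0 has rank 1. Corank 1: A-series; mu = 6 gives A_6.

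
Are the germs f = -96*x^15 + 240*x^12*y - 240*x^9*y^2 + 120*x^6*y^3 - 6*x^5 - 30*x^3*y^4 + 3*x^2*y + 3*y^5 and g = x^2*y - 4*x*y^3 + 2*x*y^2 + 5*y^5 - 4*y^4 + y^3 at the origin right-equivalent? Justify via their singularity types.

The Hessian of f at 0 is [[0, 0], [0, 0]] with rank 0, so corank 2. A Groebner basis of the Jacobian ideal J(f) in C{x,y} is {x^2/5 + y^4, x^3, x*y}; counting standard monomials gives mu = 6. Corank 2; j^3 = 3*x^2*y has shape L^2 M (L != M), so D-series; mu = 6 gives D_6. The Hessian of g at 0 is [[0, 0], [0, 0]] with rank 0, so corank 2. A Groebner basis of the Jacobian ideal J(g) in C{x,y} is {x^3 + 6*x^2 + 25*x*y/2 + 13*y^2/2, x^2*y - 4*x^2 - 17*x*y/2 - 9*y^2/2, 2*x^2 + x*y^2 + 9*x*y/2 + 5*y^2/2, -x*y/2 + y^3 - y^2/2}; counting standard monomials gives mu = 6. Corank 2; j^3 = y*(x + y)^2 has shape L^2 M (L != M), so D-series; mu = 6 gives D_6. Both have type D_6, hence right-equivalent.

Yes.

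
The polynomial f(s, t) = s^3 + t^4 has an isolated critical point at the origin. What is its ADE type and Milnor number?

Type E_{6}, Milnor number mu = 6.

The Hessian of f at 0 is [[0, 0], [0, 0]] with rank 0, so corank 2. A Groebner basis of the Jacobian ideal J(f) in C{s,t} is {t^3, s^2}; counting standard monomials gives mu = 6. Corank 2; j^3 = s^3 is a perfect cube, so E-series; the 4-jet and mu = 6 give E_6.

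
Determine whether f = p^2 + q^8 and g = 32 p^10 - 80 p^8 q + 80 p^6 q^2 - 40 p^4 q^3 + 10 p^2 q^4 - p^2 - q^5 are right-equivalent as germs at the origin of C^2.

The Hessian of f at 0 has rank 1. Corank 1: A-series; mu = 7 gives A_7. The Hessian of g at 0 has rank 1. Corank 1: A-series; mu = 4 gives A_4. f is A_7 but g is A_4, hence not right-equivalent.

No.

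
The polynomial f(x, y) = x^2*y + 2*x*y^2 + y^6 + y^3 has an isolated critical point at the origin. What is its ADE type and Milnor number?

Type D7, Milnor number mu = 7.

The Hessian of f at 0 is [[0, 0], [0, 0]] with rank 0, so corank 2. A Groebner basis of the Jacobian ideal J(f) in C{x,y} is {x^2/6 + y^5 - y^2/6, x^3 + y^3, x*y + y^2}; counting standard monomials gives mu = 7. Corank 2; j^3 = y*(x + y)^2 has shape L^2 M (L != M), so D-series; mu = 7 gives D_7.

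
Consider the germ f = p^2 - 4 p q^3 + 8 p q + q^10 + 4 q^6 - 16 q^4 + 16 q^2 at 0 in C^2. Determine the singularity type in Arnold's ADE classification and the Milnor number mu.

Type A_{9}, Milnor number mu = 9.

The Hessian of f at 0 has rank 1. Corank 1: A-series; mu = 9 gives A_9.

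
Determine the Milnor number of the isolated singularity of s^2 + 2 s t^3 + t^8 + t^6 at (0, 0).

7

The Hessian of f at 0 is [[2, 0], [0, 0]] with rank 1, so corank 1. A Groebner basis of the Jacobian ideal J(f) in C{s,t} is {s^3, s^2*t, s + t^3}; counting standard monomials gives mu = 7. Corank 1: A-series; mu = 7 gives A_7.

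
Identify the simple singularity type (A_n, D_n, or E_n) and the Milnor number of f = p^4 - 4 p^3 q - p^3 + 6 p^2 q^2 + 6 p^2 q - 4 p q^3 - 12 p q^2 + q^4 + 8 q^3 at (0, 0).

The Hessian of f at 0 is [[0, 0], [0, 0]] with rank 0, so corank 2. A Groebner basis of the Jacobian ideal J(f) in C{p,q} is {q^4, p*q^2 - 5*q^3/3, p^2 - 4*p*q + 4*q^2}; counting standard monomials gives mu = 6. Corank 2; j^3 = -(p - 2*q)^3 is a perfect cube, so E-series; the 4-jet and mu = 6 give E_6.

Type E_{6}, Milnor number mu = 6.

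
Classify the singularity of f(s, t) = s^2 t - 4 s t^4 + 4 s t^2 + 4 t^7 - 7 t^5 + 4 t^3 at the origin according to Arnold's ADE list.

D_6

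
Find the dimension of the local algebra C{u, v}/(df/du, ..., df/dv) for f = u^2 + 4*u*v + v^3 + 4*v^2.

The Hessian of f at 0 is [[2, 4], [4, 8]] with rank 1, so corank 1. A Groebner basis of the Jacobian ideal J(f) in C{u,v} is {v^2, u + 2*v}; counting standard monomials gives mu = 2. Corank 1: A-series; mu = 2 gives A_2.

2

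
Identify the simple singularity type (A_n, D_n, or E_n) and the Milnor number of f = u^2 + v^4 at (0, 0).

The Hessian of f at 0 is [[2, 0], [0, 0]] with rank 1, so corank 1. A Groebner basis of the Jacobian ideal J(f) in C{u,v} is {v^3, u}; counting standard monomials gives mu = 3. Corank 1: A-series; mu = 3 gives A_3.

Type A_{3}, Milnor number mu = 3.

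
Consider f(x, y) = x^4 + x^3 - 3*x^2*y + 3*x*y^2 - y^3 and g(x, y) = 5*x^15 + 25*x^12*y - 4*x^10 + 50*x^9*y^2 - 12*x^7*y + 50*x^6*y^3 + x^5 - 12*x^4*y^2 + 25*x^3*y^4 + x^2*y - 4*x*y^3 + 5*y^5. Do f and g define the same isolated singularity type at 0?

No.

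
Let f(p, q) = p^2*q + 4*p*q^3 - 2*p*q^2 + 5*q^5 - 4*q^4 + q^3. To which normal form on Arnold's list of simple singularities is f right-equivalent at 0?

D6

The Hessian of f at 0 has rank 0. Corank 2; j^3 = q*(p - q)^2 has shape L^2 M (L != M), so D-series; mu = 6 gives D_6.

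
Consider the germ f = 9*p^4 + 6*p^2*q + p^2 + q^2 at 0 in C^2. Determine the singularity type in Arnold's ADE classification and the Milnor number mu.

The Hessian of f at 0 has rank 2. Corank 0: nondegenerate Morse point, so A_1.

Type A1, Milnor number mu = 1.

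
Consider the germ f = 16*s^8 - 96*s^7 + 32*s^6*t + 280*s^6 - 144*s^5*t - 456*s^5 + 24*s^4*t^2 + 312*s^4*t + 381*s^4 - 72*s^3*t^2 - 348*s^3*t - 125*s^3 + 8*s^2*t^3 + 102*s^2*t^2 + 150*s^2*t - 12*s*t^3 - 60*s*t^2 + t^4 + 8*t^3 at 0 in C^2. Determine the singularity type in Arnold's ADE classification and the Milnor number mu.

Type E_{6}, Milnor number mu = 6.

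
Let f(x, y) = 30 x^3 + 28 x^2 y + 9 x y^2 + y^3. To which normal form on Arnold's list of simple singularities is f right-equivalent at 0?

D_4

The Hessian of f at 0 is [[0, 0], [0, 0]] with rank 0, so corank 2. A Groebner basis of the Jacobian ideal J(f) in C{x,y} is {y^3, x^2 - 3*y^2/26, x*y + 9*y^2/26}; counting standard monomials gives mu = 4. Corank 2; j^3 = (3*x + y)*(10*x^2 + 6*x*y + y^2) splits into three distinct lines over C (the quadratic factor has nonzero discriminant), so D_4.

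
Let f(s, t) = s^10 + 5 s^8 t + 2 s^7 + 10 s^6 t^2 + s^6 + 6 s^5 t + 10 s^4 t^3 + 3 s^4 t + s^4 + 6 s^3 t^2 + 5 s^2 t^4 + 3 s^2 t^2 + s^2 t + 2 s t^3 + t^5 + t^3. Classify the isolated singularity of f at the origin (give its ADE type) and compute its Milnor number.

The Hessian of f at 0 is [[0, 0], [0, 0]] with rank 0, so corank 2. A Groebner basis of the Jacobian ideal J(f) in C{s,t} is {t^3, s^2 + 3*t^2, s*t}; counting standard monomials gives mu = 4. Corank 2; j^3 = t*(s^2 + t^2) splits into three distinct lines over C (the quadratic factor has nonzero discriminant), so D_4.

Type D_4, Milnor number mu = 4.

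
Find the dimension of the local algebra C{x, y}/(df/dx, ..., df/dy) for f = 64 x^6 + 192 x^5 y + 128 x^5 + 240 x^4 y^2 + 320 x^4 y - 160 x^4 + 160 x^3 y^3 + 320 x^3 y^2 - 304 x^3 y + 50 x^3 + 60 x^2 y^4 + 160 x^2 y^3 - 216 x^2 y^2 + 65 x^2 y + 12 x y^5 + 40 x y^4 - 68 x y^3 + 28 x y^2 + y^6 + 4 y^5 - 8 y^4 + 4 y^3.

7

The Hessian of f at 0 has rank 0. Corank 2; j^3 = (2*x + y)*(5*x + 2*y)^2 has shape L^2 M (L != M), so D-series; mu = 7 gives D_7.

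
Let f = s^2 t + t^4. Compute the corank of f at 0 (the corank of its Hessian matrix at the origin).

2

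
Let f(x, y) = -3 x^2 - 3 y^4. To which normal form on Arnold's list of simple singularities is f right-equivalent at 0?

The Hessian of f at 0 has rank 1. Corank 1: A-series; mu = 3 gives A_3.

A_3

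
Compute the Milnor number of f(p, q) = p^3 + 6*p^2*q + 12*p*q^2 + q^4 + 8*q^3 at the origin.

6

The Hessian of f at 0 is [[0, 0], [0, 0]] with rank 0, so corank 2. A Groebner basis of the Jacobian ideal J(f) in C{p,q} is {q^3, p^2 + 4*p*q + 4*q^2}; counting standard monomials gives mu = 6. Corank 2; j^3 = (p + 2*q)^3 is a perfect cube, so E-series; the 4-jet and mu = 6 give E_6.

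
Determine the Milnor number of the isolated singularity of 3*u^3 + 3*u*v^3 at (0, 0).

7

The Hessian of f at 0 has rank 0. Corank 2; j^3 = 3*u^3 is a perfect cube, so E-series; the 4-jet and mu = 7 give E_7.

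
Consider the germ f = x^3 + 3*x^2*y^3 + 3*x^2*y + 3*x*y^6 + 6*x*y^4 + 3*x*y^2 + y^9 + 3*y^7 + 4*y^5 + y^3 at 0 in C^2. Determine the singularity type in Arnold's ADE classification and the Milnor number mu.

The Hessian of f at 0 has rank 0. Corank 2; j^3 = (x + y)^3 is a perfect cube, so E-series; the 5-jet and mu = 8 give E_8.

Type E8, Milnor number mu = 8.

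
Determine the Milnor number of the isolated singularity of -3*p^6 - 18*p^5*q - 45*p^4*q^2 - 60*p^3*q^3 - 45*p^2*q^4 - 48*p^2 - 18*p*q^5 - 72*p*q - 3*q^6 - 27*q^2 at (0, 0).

5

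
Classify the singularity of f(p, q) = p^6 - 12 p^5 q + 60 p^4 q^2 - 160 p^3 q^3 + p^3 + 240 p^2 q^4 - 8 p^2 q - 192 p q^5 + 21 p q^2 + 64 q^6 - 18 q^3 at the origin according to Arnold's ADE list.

D7

The Hessian of f at 0 is [[0, 0], [0, 0]] with rank 0, so corank 2. A Groebner basis of the Jacobian ideal J(f) in C{p,q} is {-p*q/6 + q^5 + q^2/2, p*q^2 - 3*q^3, p^2 - 5*p*q + 6*q^2}; counting standard monomials gives mu = 7. Corank 2; j^3 = (p - 3*q)^2*(p - 2*q) has shape L^2 M (L != M), so D-series; mu = 7 gives D_7.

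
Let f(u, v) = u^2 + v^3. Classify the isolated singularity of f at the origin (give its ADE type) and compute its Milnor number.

Type A_2, Milnor number mu = 2.

The Hessian of f at 0 has rank 1. Corank 1: A-series; mu = 2 gives A_2.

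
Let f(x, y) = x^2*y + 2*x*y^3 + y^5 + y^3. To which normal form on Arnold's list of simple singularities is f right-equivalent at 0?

D_4

The Hessian of f at 0 has rank 0. Corank 2; j^3 = y*(x^2 + y^2) splits into three distinct lines over C (the quadratic factor has nonzero discriminant), so D_4.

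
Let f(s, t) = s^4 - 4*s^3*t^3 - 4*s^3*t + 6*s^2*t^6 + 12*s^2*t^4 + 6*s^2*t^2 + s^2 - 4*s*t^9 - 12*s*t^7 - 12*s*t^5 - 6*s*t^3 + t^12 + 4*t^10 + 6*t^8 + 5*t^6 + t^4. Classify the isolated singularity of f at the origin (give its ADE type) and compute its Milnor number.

Type A3, Milnor number mu = 3.

The Hessian of f at 0 is [[2, 0], [0, 0]] with rank 1, so corank 1. A Groebner basis of the Jacobian ideal J(f) in C{s,t} is {t^3, s}; counting standard monomials gives mu = 3. Corank 1: A-series; mu = 3 gives A_3.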